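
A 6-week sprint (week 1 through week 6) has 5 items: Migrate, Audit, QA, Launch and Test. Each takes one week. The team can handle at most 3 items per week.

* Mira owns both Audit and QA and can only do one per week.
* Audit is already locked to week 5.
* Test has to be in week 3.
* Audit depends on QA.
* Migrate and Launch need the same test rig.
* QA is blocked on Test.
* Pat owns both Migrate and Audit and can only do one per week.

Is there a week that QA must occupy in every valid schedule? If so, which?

Test is fixed at week 3 and must come before QA, so QA is at least week 4.
Audit is fixed at week 5 and must come after QA, so QA is at most week 4.
So QA must be week 4.

week 4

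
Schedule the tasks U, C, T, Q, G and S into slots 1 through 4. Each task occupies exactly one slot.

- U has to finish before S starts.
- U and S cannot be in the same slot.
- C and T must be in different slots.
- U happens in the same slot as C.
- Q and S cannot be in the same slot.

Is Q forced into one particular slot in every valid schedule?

Q can be 1 (e.g. Q in 1; G in 1; T in 2; U in 1; S in 2; C in 1) or 2 (e.g. T -> 2; Q -> 2; G -> 1; C -> 1; U -> 1; S -> 3).

No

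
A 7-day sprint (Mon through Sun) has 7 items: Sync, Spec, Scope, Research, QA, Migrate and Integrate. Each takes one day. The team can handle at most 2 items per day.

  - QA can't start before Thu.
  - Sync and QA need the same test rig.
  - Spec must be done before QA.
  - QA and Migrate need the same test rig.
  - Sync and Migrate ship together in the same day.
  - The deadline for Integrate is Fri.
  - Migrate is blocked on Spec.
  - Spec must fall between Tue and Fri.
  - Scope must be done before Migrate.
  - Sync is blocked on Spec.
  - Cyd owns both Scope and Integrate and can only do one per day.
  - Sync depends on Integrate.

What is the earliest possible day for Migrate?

Precedence pushes Migrate to at least Wed.
Migrate at Wed is achievable: Scope -> Tue; Spec -> Tue; QA -> Thu; Integrate -> Mon; Sync -> Wed; Migrate -> Wed; Research -> Mon.

Wed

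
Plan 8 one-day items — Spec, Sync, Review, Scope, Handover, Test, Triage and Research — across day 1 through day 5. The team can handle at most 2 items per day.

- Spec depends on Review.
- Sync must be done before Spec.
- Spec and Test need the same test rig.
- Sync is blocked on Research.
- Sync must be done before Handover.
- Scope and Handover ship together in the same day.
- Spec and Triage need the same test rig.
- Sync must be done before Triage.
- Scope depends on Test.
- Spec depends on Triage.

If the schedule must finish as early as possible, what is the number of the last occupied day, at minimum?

The precedence chain requires at least 4 distinct days.
With at most 2 per day and 8 tasks, at least 4 days are needed.
Could 4 days be enough, i.e. nothing placed later than day 4? First, Spec must come after Review (at day 1 or later) → {day 2, day 3, day 4}; Sync must come before Spec (at day 4 or earlier) → {day 1, day 2, day 3}; Triage must come after Sync (at day 1 or later) → {day 2, day 3, day 4}; Sync must come after Research (at day 1 or later) → {day 2, day 3}; Handover must come after Sync (at day 2 or later) → {day 3, day 4}; Spec must come after Triage (at day 2 or later) → {day 3, day 4}; Triage must come before Spec (at day 4 or earlier) → {day 2, day 3}; Scope must come after Test (at day 1 or later) → {day 2, day 3, day 4}; Scope must be in the same day as Handover (in {day 3, day 4}) → {day 3, day 4}; Triage must come after Sync (at day 2 or later) → {day 3}; Spec must come after Triage (at day 3 or later) → {day 4}. Scope could then only be at {day 3, day 4}; try each:
- suppose Scope is at day 3; Handover must be in the same day as Scope (in {day 3}) → {day 3}; that puts Scope, Handover and Triage all in day 3 — more than 2 per day.
- suppose Scope is at day 4; Handover must be in the same day as Scope (in {day 4}) → {day 4}; that puts Spec, Scope and Handover all in day 4 — more than 2 per day.
Every option fails, so 4 days is not enough.
5 works (last occupied day: day 5): for example Review in day 1; Handover in day 5; Sync in day 2; Spec in day 4; Test in day 2; Triage in day 3; Scope in day 5; Research in day 1.

day 5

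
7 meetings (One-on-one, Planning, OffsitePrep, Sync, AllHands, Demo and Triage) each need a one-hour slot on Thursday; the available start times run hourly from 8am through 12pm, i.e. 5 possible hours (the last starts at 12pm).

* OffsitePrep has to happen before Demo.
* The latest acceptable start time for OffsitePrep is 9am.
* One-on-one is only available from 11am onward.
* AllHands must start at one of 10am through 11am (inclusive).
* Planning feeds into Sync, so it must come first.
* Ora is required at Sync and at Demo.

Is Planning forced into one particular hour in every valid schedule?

No

Planning can be 8am (e.g. Planning=8am, AllHands=10am, Triage=8am, One-on-one=11am, Sync=9am, Demo=10am, OffsitePrep=8am) or 9am (e.g. Sync -> 10am, One-on-one -> 11am, AllHands -> 10am, OffsitePrep -> 8am, Planning -> 9am, Triage -> 8am, Demo -> 9am).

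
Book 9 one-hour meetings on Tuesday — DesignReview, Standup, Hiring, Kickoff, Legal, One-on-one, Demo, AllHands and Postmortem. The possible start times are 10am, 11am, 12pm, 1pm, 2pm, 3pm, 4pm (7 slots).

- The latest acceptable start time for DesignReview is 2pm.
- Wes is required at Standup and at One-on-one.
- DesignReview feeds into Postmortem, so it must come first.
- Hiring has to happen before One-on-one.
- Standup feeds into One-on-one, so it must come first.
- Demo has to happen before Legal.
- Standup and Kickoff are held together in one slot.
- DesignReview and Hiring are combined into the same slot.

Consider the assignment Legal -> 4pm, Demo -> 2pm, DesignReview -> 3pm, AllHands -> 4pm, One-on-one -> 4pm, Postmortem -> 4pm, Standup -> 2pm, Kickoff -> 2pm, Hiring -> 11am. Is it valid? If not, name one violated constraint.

Invalid. The latest acceptable start time for DesignReview is 2pm.

The latest acceptable start time for DesignReview is 2pm — violated.
Standup feeds into One-on-one, so it must come first — holds.
Wes is required at Standup and at One-on-one — holds.
Standup and Kickoff are held together in one slot — holds.
DesignReview feeds into Postmortem, so it must come first — holds.
Hiring has to happen before One-on-one — holds.
DesignReview and Hiring are combined into the same slot — violated.
Demo has to happen before Legal — holds.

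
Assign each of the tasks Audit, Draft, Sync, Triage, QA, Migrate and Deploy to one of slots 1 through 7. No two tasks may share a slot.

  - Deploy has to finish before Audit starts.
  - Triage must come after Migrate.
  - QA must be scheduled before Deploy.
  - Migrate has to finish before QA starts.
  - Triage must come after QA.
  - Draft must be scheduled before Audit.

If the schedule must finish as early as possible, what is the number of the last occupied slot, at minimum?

The precedence chain requires at least 4 distinct slots.
With at most 1 per slot and 7 tasks, at least 7 slots are needed.
7 works (last occupied slot: 7): for example Deploy in 3, Triage in 6, Sync in 7, Migrate in 1, Draft in 4, QA in 2, Audit in 5.

slot 7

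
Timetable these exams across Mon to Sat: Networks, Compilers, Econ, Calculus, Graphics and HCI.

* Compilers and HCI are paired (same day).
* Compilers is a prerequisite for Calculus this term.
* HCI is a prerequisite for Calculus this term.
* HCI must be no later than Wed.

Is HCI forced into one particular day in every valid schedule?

No

HCI can be Mon (e.g. Compilers=Mon; Graphics=Mon; HCI=Mon; Econ=Mon; Calculus=Tue; Networks=Mon) or Tue (e.g. HCI -> Tue, Calculus -> Wed, Graphics -> Mon, Econ -> Mon, Compilers -> Tue, Networks -> Mon).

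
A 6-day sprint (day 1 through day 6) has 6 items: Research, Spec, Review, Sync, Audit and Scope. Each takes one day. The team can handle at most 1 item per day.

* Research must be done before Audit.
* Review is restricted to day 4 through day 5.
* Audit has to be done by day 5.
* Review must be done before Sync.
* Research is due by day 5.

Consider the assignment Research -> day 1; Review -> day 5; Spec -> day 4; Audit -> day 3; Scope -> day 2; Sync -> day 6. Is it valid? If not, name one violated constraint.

Yes, all constraints hold

Review must be done before Sync — holds.
Audit has to be done by day 5 — holds.
Review is restricted to day 4 through day 5 — holds.
The team can handle at most 1 item per day — holds.
Research must be done before Audit — holds.
Research is due by day 5 — holds.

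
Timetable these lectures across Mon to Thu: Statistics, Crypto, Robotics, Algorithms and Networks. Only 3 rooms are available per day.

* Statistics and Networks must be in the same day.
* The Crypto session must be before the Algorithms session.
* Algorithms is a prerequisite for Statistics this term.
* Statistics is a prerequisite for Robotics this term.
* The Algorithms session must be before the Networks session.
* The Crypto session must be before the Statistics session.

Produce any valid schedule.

Networks -> Wed; Crypto -> Mon; Algorithms -> Tue; Robotics -> Thu; Statistics -> Wed

Checking: Crypto(Mon) before Algorithms(Tue); Algorithms(Tue) before Networks(Wed); Crypto(Mon) before Statistics(Wed); Algorithms(Tue) before Statistics(Wed); Statistics(Wed) before Robotics(Thu); Statistics = Networks = Wed; max 2 per day (cap 3).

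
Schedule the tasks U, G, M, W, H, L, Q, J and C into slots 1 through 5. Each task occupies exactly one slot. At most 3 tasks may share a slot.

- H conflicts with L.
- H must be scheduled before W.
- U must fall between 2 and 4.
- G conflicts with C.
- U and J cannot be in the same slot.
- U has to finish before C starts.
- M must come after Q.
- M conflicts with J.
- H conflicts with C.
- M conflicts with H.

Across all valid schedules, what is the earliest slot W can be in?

Precedence pushes W to at least 2.
W at 2 is achievable: L in 3, Q in 1, W in 2, G in 1, M in 2, H in 1, C in 3, U in 2, J in 3.

2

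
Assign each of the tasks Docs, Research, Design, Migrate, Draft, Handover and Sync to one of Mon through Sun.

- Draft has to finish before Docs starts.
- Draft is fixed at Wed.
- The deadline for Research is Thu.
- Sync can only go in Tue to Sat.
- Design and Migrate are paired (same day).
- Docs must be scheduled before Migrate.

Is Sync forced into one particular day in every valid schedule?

No

Sync can be Tue (e.g. Draft in Wed, Migrate in Fri, Handover in Mon, Sync in Tue, Docs in Thu, Design in Fri, Research in Mon) or Wed (e.g. Design=Fri; Migrate=Fri; Sync=Wed; Research=Mon; Handover=Mon; Draft=Wed; Docs=Thu).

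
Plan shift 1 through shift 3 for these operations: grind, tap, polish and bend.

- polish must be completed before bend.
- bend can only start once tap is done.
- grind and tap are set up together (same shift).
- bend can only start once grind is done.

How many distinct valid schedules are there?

5

Splitting on grind: it can be shift 1 (3), shift 2 (2). Listing each branch's schedules as (tap, polish, bend) by shift number:
grind=shift 1: (1,1,2) (1,1,3) (1,2,3) — 3.
grind=shift 2: (2,1,3) (2,2,3) — 2.
Summing: 3 + 2 = 5.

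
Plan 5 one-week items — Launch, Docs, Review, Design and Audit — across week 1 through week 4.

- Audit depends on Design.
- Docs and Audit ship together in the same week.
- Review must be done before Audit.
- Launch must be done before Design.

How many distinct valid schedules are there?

Splitting on Launch: it can be week 1 (8), week 2 (3). Listing each branch's schedules as (Docs, Review, Design, Audit) by week number:
Launch=week 1: (3,1,2,3) (3,2,2,3) (4,1,2,4) (4,1,3,4) (4,2,2,4) (4,2,3,4) (4,3,2,4) (4,3,3,4) — 8.
Launch=week 2: (4,1,3,4) (4,2,3,4) (4,3,3,4) — 3.
Summing: 8 + 3 = 11.

11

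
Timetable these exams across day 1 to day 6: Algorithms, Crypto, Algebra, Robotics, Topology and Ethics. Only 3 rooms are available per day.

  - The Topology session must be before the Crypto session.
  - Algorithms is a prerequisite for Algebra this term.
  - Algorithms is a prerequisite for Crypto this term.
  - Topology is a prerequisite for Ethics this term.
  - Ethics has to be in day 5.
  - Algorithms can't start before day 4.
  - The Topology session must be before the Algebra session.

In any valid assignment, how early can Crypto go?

day 5

Precedence pushes Crypto to at least day 5.
Crypto at day 5 is achievable: Algebra -> day 5, Crypto -> day 5, Algorithms -> day 4, Topology -> day 1, Robotics -> day 1, Ethics -> day 5.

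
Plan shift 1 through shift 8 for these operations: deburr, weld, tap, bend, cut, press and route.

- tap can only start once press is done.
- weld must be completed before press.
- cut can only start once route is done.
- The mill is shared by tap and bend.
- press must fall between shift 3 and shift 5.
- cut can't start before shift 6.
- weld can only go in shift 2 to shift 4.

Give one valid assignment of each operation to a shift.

deburr -> shift 1, cut -> shift 6, press -> shift 3, route -> shift 1, tap -> shift 4, weld -> shift 2, bend -> shift 1

Checking: weld(shift 2) before press(shift 3); press(shift 3) before tap(shift 4); route(shift 1) before cut(shift 6); tap(shift 4) != bend(shift 1); press=shift 3 in [shift 3,shift 5]; weld=shift 2 in [shift 2,shift 4]; cut=shift 6 in [shift 6,shift 8].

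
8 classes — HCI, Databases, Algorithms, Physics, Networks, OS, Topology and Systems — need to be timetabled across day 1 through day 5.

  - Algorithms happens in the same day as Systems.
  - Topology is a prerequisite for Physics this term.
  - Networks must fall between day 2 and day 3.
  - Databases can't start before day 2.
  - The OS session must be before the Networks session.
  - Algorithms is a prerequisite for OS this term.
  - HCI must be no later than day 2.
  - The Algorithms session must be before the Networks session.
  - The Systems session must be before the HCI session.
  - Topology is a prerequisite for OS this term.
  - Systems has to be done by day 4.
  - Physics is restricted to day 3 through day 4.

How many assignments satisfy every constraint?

Splitting on Databases: it can be day 2 (2), day 3 (2), day 4 (2), day 5 (2). Listing each branch's schedules as (HCI, Algorithms, Physics, Networks, OS, Topology, Systems) by day number:
Databases=day 2: (2,1,3,3,2,1,1) (2,1,4,3,2,1,1) — 2.
Databases=day 3: (2,1,3,3,2,1,1) (2,1,4,3,2,1,1) — 2.
Databases=day 4: (2,1,3,3,2,1,1) (2,1,4,3,2,1,1) — 2.
Databases=day 5: (2,1,3,3,2,1,1) (2,1,4,3,2,1,1) — 2.
Summing: 2 + 2 + 2 + 2 = 8.

8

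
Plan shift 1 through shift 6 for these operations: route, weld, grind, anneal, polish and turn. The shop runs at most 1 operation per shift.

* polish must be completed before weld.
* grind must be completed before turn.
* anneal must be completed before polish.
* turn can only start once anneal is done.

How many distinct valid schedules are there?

Splitting on weld: it can be shift 3 (3), shift 4 (9), shift 5 (17), shift 6 (25). Listing each branch's schedules as (route, grind, anneal, polish, turn) by shift number:
weld=shift 3: (4,5,1,2,6) (5,4,1,2,6) (6,4,1,2,5) — 3.
weld=shift 4: (1,5,2,3,6) (2,5,1,3,6) (3,5,1,2,6) (5,1,2,3,6) (5,2,1,3,6) (5,3,1,2,6) (6,1,2,3,5) (6,2,1,3,5) (6,3,1,2,5) — 9.
weld=shift 5: (1,2,3,4,6) (1,3,2,4,6) (1,4,2,3,6) (2,1,3,4,6) (2,3,1,4,6) (2,4,1,3,6) (3,1,2,4,6) (3,2,1,4,6) (3,4,1,2,6) (4,1,2,3,6) (4,2,1,3,6) (4,3,1,2,6) (6,1,2,3,4) (6,1,2,4,3) (6,2,1,3,4) (6,2,1,4,3) (6,3,1,2,4) — 17.
weld=shift 6: (1,2,3,4,5) (1,2,3,5,4) (1,3,2,4,5) (1,3,2,5,4) (1,4,2,3,5) (2,1,3,4,5) (2,1,3,5,4) (2,3,1,4,5) (2,3,1,5,4) (2,4,1,3,5) (3,1,2,4,5) (3,1,2,5,4) (3,2,1,4,5) (3,2,1,5,4) (3,4,1,2,5) (4,1,2,3,5) (4,1,2,5,3) (4,2,1,3,5) (4,2,1,5,3) (4,3,1,2,5) (5,1,2,3,4) (5,1,2,4,3) (5,2,1,3,4) (5,2,1,4,3) (5,3,1,2,4) — 25.
Summing: 3 + 9 + 17 + 25 = 54.

54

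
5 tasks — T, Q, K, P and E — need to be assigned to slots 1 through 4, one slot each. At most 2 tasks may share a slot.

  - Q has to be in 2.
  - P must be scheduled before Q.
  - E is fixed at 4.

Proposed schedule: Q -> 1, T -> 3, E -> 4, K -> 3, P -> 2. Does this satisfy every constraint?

No. P must be scheduled before Q is not satisfied.

P must be scheduled before Q — violated.
At most 2 tasks may share a slot — holds.
Q has to be in 2 — violated.
E is fixed at 4 — holds.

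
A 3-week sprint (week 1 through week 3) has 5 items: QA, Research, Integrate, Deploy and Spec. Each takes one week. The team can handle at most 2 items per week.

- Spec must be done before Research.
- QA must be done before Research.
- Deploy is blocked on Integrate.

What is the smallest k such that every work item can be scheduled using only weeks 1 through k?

The precedence chain requires at least 2 distinct weeks.
With at most 2 per week and 5 work items, at least 3 weeks are needed.
3 works (last occupied week: week 3): for example Spec in week 1, Deploy in week 3, Research in week 2, QA in week 1, Integrate in week 2.

3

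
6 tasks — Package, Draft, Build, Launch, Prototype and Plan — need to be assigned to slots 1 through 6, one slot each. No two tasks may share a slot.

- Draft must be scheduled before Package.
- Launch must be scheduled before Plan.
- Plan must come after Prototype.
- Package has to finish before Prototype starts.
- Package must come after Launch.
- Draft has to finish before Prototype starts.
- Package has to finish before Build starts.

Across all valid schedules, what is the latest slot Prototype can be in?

Precedence pushes Prototype to at least 3; downstream work caps Prototype at 5.
Prototype at 5 is achievable: Launch in 2, Build in 4, Plan in 6, Draft in 1, Prototype in 5, Package in 3.

5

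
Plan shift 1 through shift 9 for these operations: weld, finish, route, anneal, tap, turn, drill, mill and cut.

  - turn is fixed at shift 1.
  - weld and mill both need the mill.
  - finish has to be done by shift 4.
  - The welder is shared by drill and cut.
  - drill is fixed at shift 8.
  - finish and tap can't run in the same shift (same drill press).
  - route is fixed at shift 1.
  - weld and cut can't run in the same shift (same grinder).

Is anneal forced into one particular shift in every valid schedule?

anneal can be shift 1 (e.g. turn -> shift 1, route -> shift 1, tap -> shift 2, drill -> shift 8, weld -> shift 1, anneal -> shift 1, finish -> shift 1, cut -> shift 2, mill -> shift 2) or shift 2 (e.g. weld=shift 1, cut=shift 2, mill=shift 2, route=shift 1, turn=shift 1, finish=shift 1, anneal=shift 2, tap=shift 2, drill=shift 8).

No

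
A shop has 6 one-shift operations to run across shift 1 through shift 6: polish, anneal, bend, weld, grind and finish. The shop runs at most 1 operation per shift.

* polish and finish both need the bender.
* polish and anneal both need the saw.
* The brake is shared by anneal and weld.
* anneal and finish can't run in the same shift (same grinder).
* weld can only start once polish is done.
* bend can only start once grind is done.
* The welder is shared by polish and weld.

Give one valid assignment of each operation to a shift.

polish in shift 1; finish in shift 6; bend in shift 3; weld in shift 4; anneal in shift 5; grind in shift 2

Checking: polish(shift 1) before weld(shift 4); grind(shift 2) before bend(shift 3); polish(shift 1) != weld(shift 4); anneal(shift 5) != weld(shift 4); polish(shift 1) != anneal(shift 5); polish(shift 1) != finish(shift 6); anneal(shift 5) != finish(shift 6); max 1 per shift (cap 1).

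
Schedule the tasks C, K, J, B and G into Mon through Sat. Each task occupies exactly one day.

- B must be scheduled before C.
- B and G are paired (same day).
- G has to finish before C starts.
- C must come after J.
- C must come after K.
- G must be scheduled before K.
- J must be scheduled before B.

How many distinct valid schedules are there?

Splitting on C: it can be Thu (1), Fri (4), Sat (10). Listing each branch's schedules as (K, J, B, G):
C=Thu: (Wed,Mon,Tue,Tue) — 1.
C=Fri: (Wed,Mon,Tue,Tue) (Thu,Mon,Tue,Tue) (Thu,Mon,Wed,Wed) (Thu,Tue,Wed,Wed) — 4.
C=Sat: (Wed,Mon,Tue,Tue) (Thu,Mon,Tue,Tue) (Thu,Mon,Wed,Wed) (Thu,Tue,Wed,Wed) (Fri,Mon,Tue,Tue) (Fri,Mon,Wed,Wed) (Fri,Mon,Thu,Thu) (Fri,Tue,Wed,Wed) (Fri,Tue,Thu,Thu) (Fri,Wed,Thu,Thu) — 10.
Summing: 1 + 4 + 10 = 15.

15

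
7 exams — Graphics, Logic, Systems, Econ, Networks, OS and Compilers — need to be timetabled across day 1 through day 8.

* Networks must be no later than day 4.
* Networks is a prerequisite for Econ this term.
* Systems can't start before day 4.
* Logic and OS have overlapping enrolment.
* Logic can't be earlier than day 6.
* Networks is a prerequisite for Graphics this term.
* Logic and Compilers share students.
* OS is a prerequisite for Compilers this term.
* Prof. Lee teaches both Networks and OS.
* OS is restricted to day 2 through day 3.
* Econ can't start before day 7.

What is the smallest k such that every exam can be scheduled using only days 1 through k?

The precedence chain requires at least 2 distinct days.
Econ can't be placed before day 7, so the schedule must run through at least day 7.
7 works (last occupied day: day 7): for example OS -> day 2; Compilers -> day 3; Networks -> day 1; Logic -> day 6; Econ -> day 7; Graphics -> day 2; Systems -> day 4.

7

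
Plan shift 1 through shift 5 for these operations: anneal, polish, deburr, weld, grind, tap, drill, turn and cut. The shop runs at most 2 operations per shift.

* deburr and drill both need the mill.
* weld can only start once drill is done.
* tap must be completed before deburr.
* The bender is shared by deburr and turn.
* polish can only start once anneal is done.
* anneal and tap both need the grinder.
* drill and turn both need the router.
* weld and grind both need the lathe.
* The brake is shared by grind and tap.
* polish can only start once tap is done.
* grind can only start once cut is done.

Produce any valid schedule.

drill -> shift 1; deburr -> shift 2; grind -> shift 5; weld -> shift 3; turn -> shift 4; polish -> shift 3; anneal -> shift 2; tap -> shift 1; cut -> shift 4

Checking: drill(shift 1) before weld(shift 3); tap(shift 1) before polish(shift 3); tap(shift 1) before deburr(shift 2); anneal(shift 2) before polish(shift 3); cut(shift 4) before grind(shift 5); grind(shift 5) != tap(shift 1); drill(shift 1) != turn(shift 4); deburr(shift 2) != turn(shift 4); anneal(shift 2) != tap(shift 1); deburr(shift 2) != drill(shift 1); weld(shift 3) != grind(shift 5); max 2 per shift (cap 2).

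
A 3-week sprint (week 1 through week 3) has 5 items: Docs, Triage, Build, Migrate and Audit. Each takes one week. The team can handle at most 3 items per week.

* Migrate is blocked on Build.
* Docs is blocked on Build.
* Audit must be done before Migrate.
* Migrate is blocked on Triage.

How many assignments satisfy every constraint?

Splitting on Docs: it can be week 2 (5), week 3 (9). Listing each branch's schedules as (Triage, Build, Migrate, Audit) by week number:
Docs=week 2: (1,1,2,1) (1,1,3,1) (1,1,3,2) (2,1,3,1) (2,1,3,2) — 5.
Docs=week 3: (1,1,2,1) (1,1,3,1) (1,1,3,2) (1,2,3,1) (1,2,3,2) (2,1,3,1) (2,1,3,2) (2,2,3,1) (2,2,3,2) — 9.
Summing: 5 + 9 = 14.

14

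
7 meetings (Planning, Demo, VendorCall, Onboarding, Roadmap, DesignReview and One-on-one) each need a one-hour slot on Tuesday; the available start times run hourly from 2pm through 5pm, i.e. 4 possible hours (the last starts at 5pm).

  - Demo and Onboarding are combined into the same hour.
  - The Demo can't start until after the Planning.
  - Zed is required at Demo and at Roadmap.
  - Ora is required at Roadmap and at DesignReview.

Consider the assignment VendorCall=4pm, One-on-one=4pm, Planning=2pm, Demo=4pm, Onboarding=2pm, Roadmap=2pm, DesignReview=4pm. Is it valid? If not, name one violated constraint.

The Demo can't start until after the Planning — holds.
Demo and Onboarding are combined into the same hour — violated.
Ora is required at Roadmap and at DesignReview — holds.
Zed is required at Demo and at Roadmap — holds.

No. Demo and Onboarding are combined into the same hour is not satisfied.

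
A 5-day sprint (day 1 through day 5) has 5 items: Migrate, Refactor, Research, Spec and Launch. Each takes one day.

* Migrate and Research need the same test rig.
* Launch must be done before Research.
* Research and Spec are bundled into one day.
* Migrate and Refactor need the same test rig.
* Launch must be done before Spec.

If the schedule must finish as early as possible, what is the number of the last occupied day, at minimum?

The precedence chain requires at least 2 distinct days.
2 works (last occupied day: day 2): for example Spec in day 2; Research in day 2; Launch in day 1; Refactor in day 2; Migrate in day 1.

day 2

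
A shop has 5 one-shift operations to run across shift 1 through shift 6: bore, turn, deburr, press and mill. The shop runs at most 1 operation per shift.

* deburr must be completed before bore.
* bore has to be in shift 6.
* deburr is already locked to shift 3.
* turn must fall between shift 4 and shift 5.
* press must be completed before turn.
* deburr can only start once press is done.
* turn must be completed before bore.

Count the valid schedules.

Splitting on turn: it can be shift 4 (4), shift 5 (4). Listing each branch's schedules as (bore, deburr, press, mill) by shift number:
turn=shift 4: (6,3,1,2) (6,3,1,5) (6,3,2,1) (6,3,2,5) — 4.
turn=shift 5: (6,3,1,2) (6,3,1,4) (6,3,2,1) (6,3,2,4) — 4.
Summing: 4 + 4 = 8.

8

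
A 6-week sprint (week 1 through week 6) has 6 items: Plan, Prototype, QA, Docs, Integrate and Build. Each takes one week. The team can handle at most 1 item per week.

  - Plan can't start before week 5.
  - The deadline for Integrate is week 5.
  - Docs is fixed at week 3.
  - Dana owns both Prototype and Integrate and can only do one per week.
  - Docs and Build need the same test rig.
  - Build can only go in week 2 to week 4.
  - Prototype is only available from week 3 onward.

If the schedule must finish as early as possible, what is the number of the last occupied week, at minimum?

6

With at most 1 per week and 6 work items, at least 6 weeks are needed.
Plan can't be placed before week 5, so the schedule must run through at least week 5.
6 works (last occupied week: week 6): for example Docs -> week 3; Prototype -> week 4; QA -> week 6; Build -> week 2; Plan -> week 5; Integrate -> week 1.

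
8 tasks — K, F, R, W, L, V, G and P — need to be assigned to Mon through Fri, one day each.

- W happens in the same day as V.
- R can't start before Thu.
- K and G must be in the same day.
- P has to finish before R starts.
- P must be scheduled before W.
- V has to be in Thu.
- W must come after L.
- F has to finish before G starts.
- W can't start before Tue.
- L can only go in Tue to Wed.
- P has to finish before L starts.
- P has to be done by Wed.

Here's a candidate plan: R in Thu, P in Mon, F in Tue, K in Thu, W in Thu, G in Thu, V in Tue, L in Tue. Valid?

No — it violates: V has to be in Thu

P has to finish before L starts — holds.
P must be scheduled before W — holds.
W happens in the same day as V — violated.
W can't start before Tue — holds.
R can't start before Thu — holds.
L can only go in Tue to Wed — holds.
K and G must be in the same day — holds.
F has to finish before G starts — holds.
P has to be done by Wed — holds.
W must come after L — holds.
V has to be in Thu — violated.
P has to finish before R starts — holds.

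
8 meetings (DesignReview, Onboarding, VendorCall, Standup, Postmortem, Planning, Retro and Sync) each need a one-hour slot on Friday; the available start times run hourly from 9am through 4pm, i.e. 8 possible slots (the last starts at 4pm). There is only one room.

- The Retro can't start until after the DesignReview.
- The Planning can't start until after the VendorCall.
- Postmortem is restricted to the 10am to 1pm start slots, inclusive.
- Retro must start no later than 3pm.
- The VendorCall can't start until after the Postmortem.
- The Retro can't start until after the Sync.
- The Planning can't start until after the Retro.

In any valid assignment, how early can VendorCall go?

11am

Precedence pushes VendorCall to at least 11am; downstream work caps VendorCall at 3pm.
VendorCall at 11am is achievable: VendorCall in 11am; Postmortem in 10am; Onboarding in 3pm; Planning in 2pm; Standup in 4pm; DesignReview in 9am; Sync in 12pm; Retro in 1pm.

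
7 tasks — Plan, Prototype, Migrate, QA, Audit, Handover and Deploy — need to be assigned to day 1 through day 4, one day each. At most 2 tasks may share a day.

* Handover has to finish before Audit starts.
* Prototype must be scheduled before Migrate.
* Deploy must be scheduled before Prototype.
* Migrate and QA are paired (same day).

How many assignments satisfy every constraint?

Splitting on Plan: it can be day 1 (6), day 2 (6), day 3 (5), day 4 (3). Listing each branch's schedules as (Prototype, Migrate, QA, Audit, Handover, Deploy) by day number:
Plan=day 1: (2,3,3,4,2,1) (2,4,4,3,2,1) (3,4,4,2,1,2) (3,4,4,3,1,2) (3,4,4,3,2,1) (3,4,4,3,2,2) — 6.
Plan=day 2: (2,3,3,4,1,1) (2,4,4,3,1,1) (3,4,4,2,1,1) (3,4,4,3,1,1) (3,4,4,3,1,2) (3,4,4,3,2,1) — 6.
Plan=day 3: (2,4,4,2,1,1) (2,4,4,3,1,1) (2,4,4,3,2,1) (3,4,4,2,1,1) (3,4,4,2,1,2) — 5.
Plan=day 4: (2,3,3,2,1,1) (2,3,3,4,1,1) (2,3,3,4,2,1) — 3.
Summing: 6 + 6 + 5 + 3 = 20.

20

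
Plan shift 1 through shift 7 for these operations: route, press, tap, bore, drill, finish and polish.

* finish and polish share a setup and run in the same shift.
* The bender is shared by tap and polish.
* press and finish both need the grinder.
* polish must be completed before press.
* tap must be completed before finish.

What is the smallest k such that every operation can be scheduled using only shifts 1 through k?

3 shifts

The precedence chain requires at least 3 distinct shifts.
3 works (last occupied shift: shift 3): for example route=shift 1, drill=shift 1, bore=shift 1, press=shift 3, finish=shift 2, tap=shift 1, polish=shift 2.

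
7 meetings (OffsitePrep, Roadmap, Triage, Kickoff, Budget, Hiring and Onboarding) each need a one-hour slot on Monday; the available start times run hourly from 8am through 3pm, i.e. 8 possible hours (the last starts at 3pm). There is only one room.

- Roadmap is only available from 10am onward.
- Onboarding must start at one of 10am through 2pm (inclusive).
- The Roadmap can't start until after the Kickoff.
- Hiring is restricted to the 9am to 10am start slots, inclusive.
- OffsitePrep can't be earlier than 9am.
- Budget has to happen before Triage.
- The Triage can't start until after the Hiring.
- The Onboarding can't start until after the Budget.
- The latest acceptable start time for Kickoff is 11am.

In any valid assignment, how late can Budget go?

1pm

Downstream work caps Budget at 1pm.
Budget at 1pm is achievable: Kickoff in 8am, Triage in 3pm, Roadmap in 10am, OffsitePrep in 11am, Hiring in 9am, Onboarding in 2pm, Budget in 1pm.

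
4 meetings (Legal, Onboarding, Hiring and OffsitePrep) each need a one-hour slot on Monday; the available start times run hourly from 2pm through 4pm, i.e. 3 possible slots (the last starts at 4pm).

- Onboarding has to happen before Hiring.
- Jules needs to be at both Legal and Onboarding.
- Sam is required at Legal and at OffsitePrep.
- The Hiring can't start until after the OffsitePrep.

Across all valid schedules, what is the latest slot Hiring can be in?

4pm

Precedence pushes Hiring to at least 3pm.
Hiring at 4pm is achievable: Hiring=4pm, OffsitePrep=2pm, Legal=3pm, Onboarding=2pm.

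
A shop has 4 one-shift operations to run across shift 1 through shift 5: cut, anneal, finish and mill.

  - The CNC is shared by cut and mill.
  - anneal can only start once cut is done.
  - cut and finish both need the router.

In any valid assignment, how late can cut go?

Downstream work caps cut at shift 4.
cut at shift 4 is achievable: cut -> shift 4; finish -> shift 1; mill -> shift 1; anneal -> shift 5.

shift 4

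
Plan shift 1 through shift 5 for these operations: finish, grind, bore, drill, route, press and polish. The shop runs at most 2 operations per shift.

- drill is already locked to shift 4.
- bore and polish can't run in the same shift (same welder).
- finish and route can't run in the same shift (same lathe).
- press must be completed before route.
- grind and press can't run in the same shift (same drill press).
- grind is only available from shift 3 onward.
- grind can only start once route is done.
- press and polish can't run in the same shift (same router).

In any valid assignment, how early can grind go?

Grind is available from shift 3.
grind at shift 3 is achievable: route -> shift 2, drill -> shift 4, press -> shift 1, finish -> shift 1, polish -> shift 3, grind -> shift 3, bore -> shift 2.

shift 3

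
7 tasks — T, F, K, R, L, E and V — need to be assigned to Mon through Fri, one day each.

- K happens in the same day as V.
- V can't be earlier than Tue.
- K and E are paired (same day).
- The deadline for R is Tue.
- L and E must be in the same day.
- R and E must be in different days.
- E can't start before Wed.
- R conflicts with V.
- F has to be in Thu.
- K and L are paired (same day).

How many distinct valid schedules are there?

Splitting on T: it can be Mon (6), Tue (6), Wed (6), Thu (6), Fri (6). Listing each branch's schedules as (F, K, R, L, E, V):
T=Mon: (Thu,Wed,Mon,Wed,Wed,Wed) (Thu,Wed,Tue,Wed,Wed,Wed) (Thu,Thu,Mon,Thu,Thu,Thu) (Thu,Thu,Tue,Thu,Thu,Thu) (Thu,Fri,Mon,Fri,Fri,Fri) (Thu,Fri,Tue,Fri,Fri,Fri) — 6.
T=Tue: (Thu,Wed,Mon,Wed,Wed,Wed) (Thu,Wed,Tue,Wed,Wed,Wed) (Thu,Thu,Mon,Thu,Thu,Thu) (Thu,Thu,Tue,Thu,Thu,Thu) (Thu,Fri,Mon,Fri,Fri,Fri) (Thu,Fri,Tue,Fri,Fri,Fri) — 6.
T=Wed: (Thu,Wed,Mon,Wed,Wed,Wed) (Thu,Wed,Tue,Wed,Wed,Wed) (Thu,Thu,Mon,Thu,Thu,Thu) (Thu,Thu,Tue,Thu,Thu,Thu) (Thu,Fri,Mon,Fri,Fri,Fri) (Thu,Fri,Tue,Fri,Fri,Fri) — 6.
T=Thu: (Thu,Wed,Mon,Wed,Wed,Wed) (Thu,Wed,Tue,Wed,Wed,Wed) (Thu,Thu,Mon,Thu,Thu,Thu) (Thu,Thu,Tue,Thu,Thu,Thu) (Thu,Fri,Mon,Fri,Fri,Fri) (Thu,Fri,Tue,Fri,Fri,Fri) — 6.
T=Fri: (Thu,Wed,Mon,Wed,Wed,Wed) (Thu,Wed,Tue,Wed,Wed,Wed) (Thu,Thu,Mon,Thu,Thu,Thu) (Thu,Thu,Tue,Thu,Thu,Thu) (Thu,Fri,Mon,Fri,Fri,Fri) (Thu,Fri,Tue,Fri,Fri,Fri) — 6.
Summing: 6 + 6 + 6 + 6 + 6 = 30.

30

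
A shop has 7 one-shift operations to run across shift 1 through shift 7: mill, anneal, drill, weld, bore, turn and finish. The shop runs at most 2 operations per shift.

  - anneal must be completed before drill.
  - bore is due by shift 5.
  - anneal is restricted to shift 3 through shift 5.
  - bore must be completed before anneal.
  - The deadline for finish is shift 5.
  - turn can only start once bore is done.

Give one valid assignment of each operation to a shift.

turn in shift 2; finish in shift 1; bore in shift 1; drill in shift 4; weld in shift 3; anneal in shift 3; mill in shift 2

Checking: anneal(shift 3) before drill(shift 4); bore(shift 1) before turn(shift 2); bore(shift 1) before anneal(shift 3); finish=shift 1 in [shift 1,shift 5]; anneal=shift 3 in [shift 3,shift 5]; bore=shift 1 in [shift 1,shift 5]; max 2 per shift (cap 2).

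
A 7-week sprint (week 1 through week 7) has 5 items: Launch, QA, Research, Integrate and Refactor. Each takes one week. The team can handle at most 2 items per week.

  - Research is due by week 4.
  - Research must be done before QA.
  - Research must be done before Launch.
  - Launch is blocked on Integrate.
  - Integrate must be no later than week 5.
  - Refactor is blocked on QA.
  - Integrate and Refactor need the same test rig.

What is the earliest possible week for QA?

Precedence pushes QA to at least week 2; downstream work caps QA at week 6.
QA at week 2 is achievable: QA=week 2; Launch=week 2; Integrate=week 1; Refactor=week 3; Research=week 1.

week 2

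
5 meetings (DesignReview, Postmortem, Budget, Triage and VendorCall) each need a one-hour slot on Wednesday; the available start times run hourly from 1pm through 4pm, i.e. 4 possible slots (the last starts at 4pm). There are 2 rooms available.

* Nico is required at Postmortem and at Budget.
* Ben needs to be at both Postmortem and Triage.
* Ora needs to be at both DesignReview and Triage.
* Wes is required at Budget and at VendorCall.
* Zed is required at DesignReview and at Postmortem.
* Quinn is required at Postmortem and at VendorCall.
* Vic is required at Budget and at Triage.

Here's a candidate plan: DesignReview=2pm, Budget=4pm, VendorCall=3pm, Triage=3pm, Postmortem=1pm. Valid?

There are 2 rooms available — holds.
Wes is required at Budget and at VendorCall — holds.
Ora needs to be at both DesignReview and Triage — holds.
Ben needs to be at both Postmortem and Triage — holds.
Zed is required at DesignReview and at Postmortem — holds.
Vic is required at Budget and at Triage — holds.
Nico is required at Postmortem and at Budget — holds.
Quinn is required at Postmortem and at VendorCall — holds.

Yes, all constraints hold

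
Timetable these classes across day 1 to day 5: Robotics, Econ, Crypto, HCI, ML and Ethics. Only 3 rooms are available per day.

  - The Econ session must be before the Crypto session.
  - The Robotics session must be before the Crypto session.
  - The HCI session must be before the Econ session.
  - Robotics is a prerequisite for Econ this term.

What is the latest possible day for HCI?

Downstream work caps HCI at day 3.
HCI at day 3 is achievable: Ethics=day 1; HCI=day 3; ML=day 1; Robotics=day 1; Econ=day 4; Crypto=day 5.

day 3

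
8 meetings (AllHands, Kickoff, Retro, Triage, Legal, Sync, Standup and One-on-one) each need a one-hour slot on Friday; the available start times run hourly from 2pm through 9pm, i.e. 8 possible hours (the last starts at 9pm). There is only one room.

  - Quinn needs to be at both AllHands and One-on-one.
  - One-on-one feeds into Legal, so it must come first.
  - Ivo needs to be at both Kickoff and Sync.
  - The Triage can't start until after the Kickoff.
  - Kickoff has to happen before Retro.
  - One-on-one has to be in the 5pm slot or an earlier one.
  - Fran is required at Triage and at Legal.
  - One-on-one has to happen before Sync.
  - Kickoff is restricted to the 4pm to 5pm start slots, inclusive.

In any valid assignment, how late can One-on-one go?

5pm

One-on-one's own window allows nothing later than 5pm.
One-on-one at 5pm is achievable: Legal=8pm, Kickoff=4pm, One-on-one=5pm, Retro=6pm, Sync=9pm, AllHands=2pm, Triage=7pm, Standup=3pm.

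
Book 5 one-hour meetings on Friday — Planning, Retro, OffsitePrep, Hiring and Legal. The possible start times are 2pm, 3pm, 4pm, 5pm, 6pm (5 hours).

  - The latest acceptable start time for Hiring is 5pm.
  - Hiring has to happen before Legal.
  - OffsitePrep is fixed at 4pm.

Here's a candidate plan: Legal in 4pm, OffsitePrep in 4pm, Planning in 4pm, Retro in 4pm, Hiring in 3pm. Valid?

The latest acceptable start time for Hiring is 5pm — holds.
Hiring has to happen before Legal — holds.
OffsitePrep is fixed at 4pm — holds.

Valid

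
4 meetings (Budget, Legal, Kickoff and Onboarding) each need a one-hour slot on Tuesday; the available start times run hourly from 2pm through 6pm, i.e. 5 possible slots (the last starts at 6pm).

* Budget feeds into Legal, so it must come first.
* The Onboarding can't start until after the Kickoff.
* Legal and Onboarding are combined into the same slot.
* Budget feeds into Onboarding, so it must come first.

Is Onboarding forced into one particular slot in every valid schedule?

Onboarding can be 3pm (e.g. Onboarding in 3pm, Kickoff in 2pm, Legal in 3pm, Budget in 2pm) or 4pm (e.g. Budget=2pm; Onboarding=4pm; Legal=4pm; Kickoff=2pm).

No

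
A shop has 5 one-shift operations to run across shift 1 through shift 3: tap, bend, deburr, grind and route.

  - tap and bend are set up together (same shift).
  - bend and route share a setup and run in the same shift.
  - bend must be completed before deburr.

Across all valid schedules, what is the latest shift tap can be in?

shift 2

Tap must be in the same shift as bend, which can't be after shift 2, so tap is at most shift 2.
tap at shift 2 is achievable: grind -> shift 1; deburr -> shift 3; bend -> shift 2; tap -> shift 2; route -> shift 2.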